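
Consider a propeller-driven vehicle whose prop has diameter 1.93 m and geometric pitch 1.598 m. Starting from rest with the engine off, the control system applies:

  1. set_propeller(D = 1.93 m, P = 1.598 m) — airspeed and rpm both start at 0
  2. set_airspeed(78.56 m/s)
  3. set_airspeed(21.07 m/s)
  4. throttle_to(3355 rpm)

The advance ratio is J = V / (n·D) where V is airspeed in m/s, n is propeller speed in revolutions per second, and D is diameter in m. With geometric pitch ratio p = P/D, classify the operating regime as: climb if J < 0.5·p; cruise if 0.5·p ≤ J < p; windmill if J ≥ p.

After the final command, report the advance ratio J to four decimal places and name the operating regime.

set_propeller: D = 1.93 m, P = 1.598 m (p = P/D = 0.827979); state ← (V=0, rpm=0)
set_airspeed(78.56): V ← 78.56 m/s
set_airspeed(21.07): V ← 21.07 m/s
throttle_to(3355): rpm ← 3355
final state: V = 21.07 m/s, rpm = 3355 → n = rpm/60 = 55.916667 rev/s
J = V / (n·D) = 21.07 / (55.916667 × 1.93) = 0.195239
regime bands: climb J<0.4140 | cruise [0.4140, 0.8280) | windmill J≥0.8280
J = 0.1952 → climb

J = 0.1952, regime = climb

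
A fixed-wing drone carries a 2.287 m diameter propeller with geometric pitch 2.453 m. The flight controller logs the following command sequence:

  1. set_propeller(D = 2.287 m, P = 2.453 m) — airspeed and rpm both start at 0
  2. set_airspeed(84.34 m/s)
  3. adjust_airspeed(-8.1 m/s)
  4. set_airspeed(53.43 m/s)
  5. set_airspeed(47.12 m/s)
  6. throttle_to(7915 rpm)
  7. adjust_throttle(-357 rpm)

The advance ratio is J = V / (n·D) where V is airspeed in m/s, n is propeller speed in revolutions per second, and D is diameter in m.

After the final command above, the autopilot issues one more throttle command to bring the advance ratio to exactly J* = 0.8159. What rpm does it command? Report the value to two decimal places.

rpm = 1515.14

set_propeller: D = 2.287 m, P = 2.453 m (p = P/D = 1.072584); state ← (V=0, rpm=0)
set_airspeed(84.34): V ← 84.34 m/s
adjust_airspeed(-8.1): V ← 84.34 -8.1 = 76.24 m/s
set_airspeed(53.43): V ← 53.43 m/s
set_airspeed(47.12): V ← 47.12 m/s
throttle_to(7915): rpm ← 7915
adjust_throttle(-357): rpm ← 7915 -357 = 7558
final state: V = 47.12 m/s, rpm = 7558 → n = rpm/60 = 125.966667 rev/s
target J* = 0.8159; solve J* = V/(n·D) for n: n = V/(J*·D) = 47.12/(0.8159 × 2.287) = 25.252372 rev/s
rpm = 60·n = 1515.142340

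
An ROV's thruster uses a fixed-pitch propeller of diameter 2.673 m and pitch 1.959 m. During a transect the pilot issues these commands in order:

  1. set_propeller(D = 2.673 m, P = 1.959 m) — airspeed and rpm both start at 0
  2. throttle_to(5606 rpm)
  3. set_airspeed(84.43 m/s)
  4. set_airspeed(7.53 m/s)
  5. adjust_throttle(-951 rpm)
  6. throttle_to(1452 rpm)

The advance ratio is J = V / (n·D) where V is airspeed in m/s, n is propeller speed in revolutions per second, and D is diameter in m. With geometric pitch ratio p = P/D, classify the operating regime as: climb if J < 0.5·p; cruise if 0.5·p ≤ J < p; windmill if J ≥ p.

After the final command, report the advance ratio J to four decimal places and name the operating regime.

J = 0.1164, regime = climb

set_propeller: D = 2.673 m, P = 1.959 m (p = P/D = 0.732884); state ← (V=0, rpm=0)
throttle_to(5606): rpm ← 5606
set_airspeed(84.43): V ← 84.43 m/s
set_airspeed(7.53): V ← 7.53 m/s
adjust_throttle(-951): rpm ← 5606 -951 = 4655
throttle_to(1452): rpm ← 1452
final state: V = 7.53 m/s, rpm = 1452 → n = rpm/60 = 24.200000 rev/s
J = V / (n·D) = 7.53 / (24.200000 × 2.673) = 0.116407
regime bands: climb J<0.3664 | cruise [0.3664, 0.7329) | windmill J≥0.7329
J = 0.1164 → climb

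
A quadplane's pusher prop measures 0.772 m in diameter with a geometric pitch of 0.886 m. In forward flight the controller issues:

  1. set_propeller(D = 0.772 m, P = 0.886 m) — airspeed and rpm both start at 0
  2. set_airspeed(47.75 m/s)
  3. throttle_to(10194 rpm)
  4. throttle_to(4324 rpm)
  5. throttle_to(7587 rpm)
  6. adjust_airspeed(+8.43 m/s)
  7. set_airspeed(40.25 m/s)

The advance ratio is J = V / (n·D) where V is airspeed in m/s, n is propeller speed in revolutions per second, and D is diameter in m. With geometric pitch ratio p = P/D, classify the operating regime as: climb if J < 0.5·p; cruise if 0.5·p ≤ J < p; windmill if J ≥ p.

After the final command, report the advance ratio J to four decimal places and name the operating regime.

set_propeller: D = 0.772 m, P = 0.886 m (p = P/D = 1.147668); state ← (V=0, rpm=0)
set_airspeed(47.75): V ← 47.75 m/s
throttle_to(10194): rpm ← 10194
throttle_to(4324): rpm ← 4324
throttle_to(7587): rpm ← 7587
adjust_airspeed(+8.43): V ← 47.75 +8.43 = 56.18 m/s
set_airspeed(40.25): V ← 40.25 m/s
final state: V = 40.25 m/s, rpm = 7587 → n = rpm/60 = 126.450000 rev/s
J = V / (n·D) = 40.25 / (126.450000 × 0.772) = 0.412316
regime bands: climb J<0.5738 | cruise [0.5738, 1.1477) | windmill J≥1.1477
J = 0.4123 → climb

J = 0.4123, regime = climb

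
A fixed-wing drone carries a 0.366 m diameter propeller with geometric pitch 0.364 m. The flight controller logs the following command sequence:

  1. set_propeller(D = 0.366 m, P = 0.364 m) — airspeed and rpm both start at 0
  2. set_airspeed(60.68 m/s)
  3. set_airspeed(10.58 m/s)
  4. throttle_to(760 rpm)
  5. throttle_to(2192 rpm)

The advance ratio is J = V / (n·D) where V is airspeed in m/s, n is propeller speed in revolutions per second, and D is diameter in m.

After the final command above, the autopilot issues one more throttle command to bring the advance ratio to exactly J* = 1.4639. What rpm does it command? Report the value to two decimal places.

set_propeller: D = 0.366 m, P = 0.364 m (p = P/D = 0.994536); state ← (V=0, rpm=0)
set_airspeed(60.68): V ← 60.68 m/s
set_airspeed(10.58): V ← 10.58 m/s
throttle_to(760): rpm ← 760
throttle_to(2192): rpm ← 2192
final state: V = 10.58 m/s, rpm = 2192 → n = rpm/60 = 36.533333 rev/s
target J* = 1.4639; solve J* = V/(n·D) for n: n = V/(J*·D) = 10.58/(1.4639 × 0.366) = 19.746638 rev/s
rpm = 60·n = 1184.798299

rpm = 1184.80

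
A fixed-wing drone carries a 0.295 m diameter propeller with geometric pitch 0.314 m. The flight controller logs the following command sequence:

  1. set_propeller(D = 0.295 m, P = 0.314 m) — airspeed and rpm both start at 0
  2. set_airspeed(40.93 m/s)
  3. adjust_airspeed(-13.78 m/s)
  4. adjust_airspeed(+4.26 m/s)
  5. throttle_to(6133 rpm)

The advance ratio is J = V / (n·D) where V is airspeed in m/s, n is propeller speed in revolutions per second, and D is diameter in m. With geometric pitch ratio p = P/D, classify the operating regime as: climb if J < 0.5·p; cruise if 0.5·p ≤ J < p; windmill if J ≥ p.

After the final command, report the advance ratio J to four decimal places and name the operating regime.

J = 1.0417, regime = cruise

set_propeller: D = 0.295 m, P = 0.314 m (p = P/D = 1.064407); state ← (V=0, rpm=0)
set_airspeed(40.93): V ← 40.93 m/s
adjust_airspeed(-13.78): V ← 40.93 -13.78 = 27.15 m/s
adjust_airspeed(+4.26): V ← 27.15 +4.26 = 31.41 m/s
throttle_to(6133): rpm ← 6133
final state: V = 31.41 m/s, rpm = 6133 → n = rpm/60 = 102.216667 rev/s
J = V / (n·D) = 31.41 / (102.216667 × 0.295) = 1.041656
regime bands: climb J<0.5322 | cruise [0.5322, 1.0644) | windmill J≥1.0644
J = 1.0417 → cruise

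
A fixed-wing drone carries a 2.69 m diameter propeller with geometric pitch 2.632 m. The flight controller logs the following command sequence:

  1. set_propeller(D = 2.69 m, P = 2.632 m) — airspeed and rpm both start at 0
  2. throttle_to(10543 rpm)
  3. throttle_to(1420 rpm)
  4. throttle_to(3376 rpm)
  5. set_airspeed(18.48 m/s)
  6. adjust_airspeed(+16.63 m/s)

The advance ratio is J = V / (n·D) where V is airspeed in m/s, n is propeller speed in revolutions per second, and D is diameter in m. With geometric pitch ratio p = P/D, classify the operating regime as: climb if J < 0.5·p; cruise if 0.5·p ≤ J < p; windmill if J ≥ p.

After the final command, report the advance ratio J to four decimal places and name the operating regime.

set_propeller: D = 2.69 m, P = 2.632 m (p = P/D = 0.978439); state ← (V=0, rpm=0)
throttle_to(10543): rpm ← 10543
throttle_to(1420): rpm ← 1420
throttle_to(3376): rpm ← 3376
set_airspeed(18.48): V ← 18.48 m/s
adjust_airspeed(+16.63): V ← 18.48 +16.63 = 35.11 m/s
final state: V = 35.11 m/s, rpm = 3376 → n = rpm/60 = 56.266667 rev/s
J = V / (n·D) = 35.11 / (56.266667 × 2.69) = 0.231968
regime bands: climb J<0.4892 | cruise [0.4892, 0.9784) | windmill J≥0.9784
J = 0.2320 → climb

J = 0.2320, regime = climb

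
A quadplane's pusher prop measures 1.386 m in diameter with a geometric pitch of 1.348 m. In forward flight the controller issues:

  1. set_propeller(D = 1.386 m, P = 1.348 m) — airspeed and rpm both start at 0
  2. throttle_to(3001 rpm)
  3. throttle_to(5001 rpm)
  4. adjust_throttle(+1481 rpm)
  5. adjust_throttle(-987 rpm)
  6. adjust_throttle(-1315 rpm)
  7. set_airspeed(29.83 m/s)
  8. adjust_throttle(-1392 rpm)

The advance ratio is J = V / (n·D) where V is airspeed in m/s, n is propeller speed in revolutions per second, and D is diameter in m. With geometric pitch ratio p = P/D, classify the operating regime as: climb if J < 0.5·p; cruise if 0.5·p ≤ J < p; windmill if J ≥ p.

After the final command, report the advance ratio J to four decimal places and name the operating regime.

J = 0.4632, regime = climb

set_propeller: D = 1.386 m, P = 1.348 m (p = P/D = 0.972583); state ← (V=0, rpm=0)
throttle_to(3001): rpm ← 3001
throttle_to(5001): rpm ← 5001
adjust_throttle(+1481): rpm ← 5001 +1481 = 6482
adjust_throttle(-987): rpm ← 6482 -987 = 5495
adjust_throttle(-1315): rpm ← 5495 -1315 = 4180
set_airspeed(29.83): V ← 29.83 m/s
adjust_throttle(-1392): rpm ← 4180 -1392 = 2788
final state: V = 29.83 m/s, rpm = 2788 → n = rpm/60 = 46.466667 rev/s
J = V / (n·D) = 29.83 / (46.466667 × 1.386) = 0.463179
regime bands: climb J<0.4863 | cruise [0.4863, 0.9726) | windmill J≥0.9726
J = 0.4632 → climb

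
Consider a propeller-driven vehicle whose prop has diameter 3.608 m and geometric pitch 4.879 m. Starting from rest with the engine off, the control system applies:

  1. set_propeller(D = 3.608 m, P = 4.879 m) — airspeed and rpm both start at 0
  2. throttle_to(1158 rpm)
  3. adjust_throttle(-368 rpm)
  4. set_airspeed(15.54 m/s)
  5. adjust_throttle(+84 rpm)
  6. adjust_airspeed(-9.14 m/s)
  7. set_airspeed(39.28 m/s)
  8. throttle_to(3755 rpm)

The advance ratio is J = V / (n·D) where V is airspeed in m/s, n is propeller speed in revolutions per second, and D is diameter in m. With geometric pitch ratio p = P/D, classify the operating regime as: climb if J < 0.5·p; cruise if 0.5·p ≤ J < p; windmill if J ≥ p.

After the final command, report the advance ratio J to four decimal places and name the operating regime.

set_propeller: D = 3.608 m, P = 4.879 m (p = P/D = 1.352273); state ← (V=0, rpm=0)
throttle_to(1158): rpm ← 1158
adjust_throttle(-368): rpm ← 1158 -368 = 790
set_airspeed(15.54): V ← 15.54 m/s
adjust_throttle(+84): rpm ← 790 +84 = 874
adjust_airspeed(-9.14): V ← 15.54 -9.14 = 6.4 m/s
set_airspeed(39.28): V ← 39.28 m/s
throttle_to(3755): rpm ← 3755
final state: V = 39.28 m/s, rpm = 3755 → n = rpm/60 = 62.583333 rev/s
J = V / (n·D) = 39.28 / (62.583333 × 3.608) = 0.173959
regime bands: climb J<0.6761 | cruise [0.6761, 1.3523) | windmill J≥1.3523
J = 0.1740 → climb

J = 0.1740, regime = climb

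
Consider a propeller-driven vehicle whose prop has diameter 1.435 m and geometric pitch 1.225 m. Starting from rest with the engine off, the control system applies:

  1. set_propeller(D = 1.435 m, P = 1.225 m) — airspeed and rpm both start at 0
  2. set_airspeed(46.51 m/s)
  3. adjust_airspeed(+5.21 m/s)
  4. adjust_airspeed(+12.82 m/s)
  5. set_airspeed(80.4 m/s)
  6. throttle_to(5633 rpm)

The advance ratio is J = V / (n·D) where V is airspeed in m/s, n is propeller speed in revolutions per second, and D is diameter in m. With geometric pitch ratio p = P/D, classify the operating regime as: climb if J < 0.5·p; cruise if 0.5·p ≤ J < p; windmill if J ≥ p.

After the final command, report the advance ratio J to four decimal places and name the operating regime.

set_propeller: D = 1.435 m, P = 1.225 m (p = P/D = 0.853659); state ← (V=0, rpm=0)
set_airspeed(46.51): V ← 46.51 m/s
adjust_airspeed(+5.21): V ← 46.51 +5.21 = 51.72 m/s
adjust_airspeed(+12.82): V ← 51.72 +12.82 = 64.54 m/s
set_airspeed(80.4): V ← 80.4 m/s
throttle_to(5633): rpm ← 5633
final state: V = 80.4 m/s, rpm = 5633 → n = rpm/60 = 93.883333 rev/s
J = V / (n·D) = 80.4 / (93.883333 × 1.435) = 0.596782
regime bands: climb J<0.4268 | cruise [0.4268, 0.8537) | windmill J≥0.8537
J = 0.5968 → cruise

J = 0.5968, regime = cruise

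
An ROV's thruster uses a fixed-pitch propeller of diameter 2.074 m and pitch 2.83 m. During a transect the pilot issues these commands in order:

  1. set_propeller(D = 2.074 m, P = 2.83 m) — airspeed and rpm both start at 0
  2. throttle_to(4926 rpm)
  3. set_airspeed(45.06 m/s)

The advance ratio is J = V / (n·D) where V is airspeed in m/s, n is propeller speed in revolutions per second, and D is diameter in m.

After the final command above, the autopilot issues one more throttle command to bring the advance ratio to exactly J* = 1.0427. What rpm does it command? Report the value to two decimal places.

set_propeller: D = 2.074 m, P = 2.83 m (p = P/D = 1.364513); state ← (V=0, rpm=0)
throttle_to(4926): rpm ← 4926
set_airspeed(45.06): V ← 45.06 m/s
final state: V = 45.06 m/s, rpm = 4926 → n = rpm/60 = 82.100000 rev/s
target J* = 1.0427; solve J* = V/(n·D) for n: n = V/(J*·D) = 45.06/(1.0427 × 2.074) = 20.836418 rev/s
rpm = 60·n = 1250.185082

rpm = 1250.19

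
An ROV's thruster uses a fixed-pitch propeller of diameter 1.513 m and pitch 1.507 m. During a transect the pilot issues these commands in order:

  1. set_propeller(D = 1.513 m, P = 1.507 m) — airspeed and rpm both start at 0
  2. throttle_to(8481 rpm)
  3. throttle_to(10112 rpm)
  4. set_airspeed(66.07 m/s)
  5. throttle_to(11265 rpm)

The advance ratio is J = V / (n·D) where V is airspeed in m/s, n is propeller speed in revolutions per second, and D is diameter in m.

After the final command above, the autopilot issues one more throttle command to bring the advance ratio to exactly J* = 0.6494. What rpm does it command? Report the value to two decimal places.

set_propeller: D = 1.513 m, P = 1.507 m (p = P/D = 0.996034); state ← (V=0, rpm=0)
throttle_to(8481): rpm ← 8481
throttle_to(10112): rpm ← 10112
set_airspeed(66.07): V ← 66.07 m/s
throttle_to(11265): rpm ← 11265
final state: V = 66.07 m/s, rpm = 11265 → n = rpm/60 = 187.750000 rev/s
target J* = 0.6494; solve J* = V/(n·D) for n: n = V/(J*·D) = 66.07/(0.6494 × 1.513) = 67.243931 rev/s
rpm = 60·n = 4034.635866

rpm = 4034.64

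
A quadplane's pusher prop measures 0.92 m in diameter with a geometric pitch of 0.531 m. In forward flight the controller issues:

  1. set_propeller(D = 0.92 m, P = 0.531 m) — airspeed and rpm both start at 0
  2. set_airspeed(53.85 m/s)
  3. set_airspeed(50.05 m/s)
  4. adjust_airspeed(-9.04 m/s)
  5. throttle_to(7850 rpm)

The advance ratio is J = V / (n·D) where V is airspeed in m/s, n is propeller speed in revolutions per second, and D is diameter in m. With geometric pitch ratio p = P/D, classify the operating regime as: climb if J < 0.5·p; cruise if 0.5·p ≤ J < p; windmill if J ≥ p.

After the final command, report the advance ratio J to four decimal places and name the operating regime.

set_propeller: D = 0.92 m, P = 0.531 m (p = P/D = 0.577174); state ← (V=0, rpm=0)
set_airspeed(53.85): V ← 53.85 m/s
set_airspeed(50.05): V ← 50.05 m/s
adjust_airspeed(-9.04): V ← 50.05 -9.04 = 41.01 m/s
throttle_to(7850): rpm ← 7850
final state: V = 41.01 m/s, rpm = 7850 → n = rpm/60 = 130.833333 rev/s
J = V / (n·D) = 41.01 / (130.833333 × 0.92) = 0.340709
regime bands: climb J<0.2886 | cruise [0.2886, 0.5772) | windmill J≥0.5772
J = 0.3407 → cruise

J = 0.3407, regime = cruise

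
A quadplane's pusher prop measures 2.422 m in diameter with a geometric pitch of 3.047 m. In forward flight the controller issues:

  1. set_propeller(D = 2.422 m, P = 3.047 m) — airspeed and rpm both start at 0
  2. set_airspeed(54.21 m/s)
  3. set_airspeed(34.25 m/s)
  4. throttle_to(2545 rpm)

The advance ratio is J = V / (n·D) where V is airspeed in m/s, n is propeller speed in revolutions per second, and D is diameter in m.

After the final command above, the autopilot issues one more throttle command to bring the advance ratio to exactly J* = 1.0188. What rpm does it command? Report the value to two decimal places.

set_propeller: D = 2.422 m, P = 3.047 m (p = P/D = 1.258051); state ← (V=0, rpm=0)
set_airspeed(54.21): V ← 54.21 m/s
set_airspeed(34.25): V ← 34.25 m/s
throttle_to(2545): rpm ← 2545
final state: V = 34.25 m/s, rpm = 2545 → n = rpm/60 = 42.416667 rev/s
target J* = 1.0188; solve J* = V/(n·D) for n: n = V/(J*·D) = 34.25/(1.0188 × 2.422) = 13.880257 rev/s
rpm = 60·n = 832.815407

rpm = 832.82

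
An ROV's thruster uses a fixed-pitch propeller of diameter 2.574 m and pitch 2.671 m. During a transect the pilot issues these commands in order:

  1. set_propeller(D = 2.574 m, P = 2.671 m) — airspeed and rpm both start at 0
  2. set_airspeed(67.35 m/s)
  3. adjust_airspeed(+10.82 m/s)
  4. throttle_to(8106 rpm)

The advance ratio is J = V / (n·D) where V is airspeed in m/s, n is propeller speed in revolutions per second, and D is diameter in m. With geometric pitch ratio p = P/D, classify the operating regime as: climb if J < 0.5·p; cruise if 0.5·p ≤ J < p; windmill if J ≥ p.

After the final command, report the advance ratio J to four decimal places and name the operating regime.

set_propeller: D = 2.574 m, P = 2.671 m (p = P/D = 1.037685); state ← (V=0, rpm=0)
set_airspeed(67.35): V ← 67.35 m/s
adjust_airspeed(+10.82): V ← 67.35 +10.82 = 78.17 m/s
throttle_to(8106): rpm ← 8106
final state: V = 78.17 m/s, rpm = 8106 → n = rpm/60 = 135.100000 rev/s
J = V / (n·D) = 78.17 / (135.100000 × 2.574) = 0.224790
regime bands: climb J<0.5188 | cruise [0.5188, 1.0377) | windmill J≥1.0377
J = 0.2248 → climb

J = 0.2248, regime = climb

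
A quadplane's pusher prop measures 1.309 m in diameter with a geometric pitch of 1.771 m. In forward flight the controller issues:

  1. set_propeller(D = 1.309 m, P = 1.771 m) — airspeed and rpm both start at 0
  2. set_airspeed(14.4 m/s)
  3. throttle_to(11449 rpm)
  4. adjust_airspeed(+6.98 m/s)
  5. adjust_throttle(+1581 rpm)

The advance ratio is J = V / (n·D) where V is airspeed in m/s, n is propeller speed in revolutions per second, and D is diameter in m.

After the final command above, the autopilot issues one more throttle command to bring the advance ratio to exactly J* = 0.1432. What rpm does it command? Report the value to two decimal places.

rpm = 6843.47

set_propeller: D = 1.309 m, P = 1.771 m (p = P/D = 1.352941); state ← (V=0, rpm=0)
set_airspeed(14.4): V ← 14.4 m/s
throttle_to(11449): rpm ← 11449
adjust_airspeed(+6.98): V ← 14.4 +6.98 = 21.38 m/s
adjust_throttle(+1581): rpm ← 11449 +1581 = 13030
final state: V = 21.38 m/s, rpm = 13030 → n = rpm/60 = 217.166667 rev/s
target J* = 0.1432; solve J* = V/(n·D) for n: n = V/(J*·D) = 21.38/(0.1432 × 1.309) = 114.057812 rev/s
rpm = 60·n = 6843.468723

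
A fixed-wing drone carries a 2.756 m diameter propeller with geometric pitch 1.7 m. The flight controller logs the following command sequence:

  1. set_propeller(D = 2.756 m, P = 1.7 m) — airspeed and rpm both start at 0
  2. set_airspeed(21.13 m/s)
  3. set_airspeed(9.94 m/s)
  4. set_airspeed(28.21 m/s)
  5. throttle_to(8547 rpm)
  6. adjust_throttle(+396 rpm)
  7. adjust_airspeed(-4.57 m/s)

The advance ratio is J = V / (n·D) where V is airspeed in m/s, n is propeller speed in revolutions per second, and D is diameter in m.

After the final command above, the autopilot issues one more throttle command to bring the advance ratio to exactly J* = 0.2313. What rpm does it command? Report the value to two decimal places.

set_propeller: D = 2.756 m, P = 1.7 m (p = P/D = 0.616836); state ← (V=0, rpm=0)
set_airspeed(21.13): V ← 21.13 m/s
set_airspeed(9.94): V ← 9.94 m/s
set_airspeed(28.21): V ← 28.21 m/s
throttle_to(8547): rpm ← 8547
adjust_throttle(+396): rpm ← 8547 +396 = 8943
adjust_airspeed(-4.57): V ← 28.21 -4.57 = 23.64 m/s
final state: V = 23.64 m/s, rpm = 8943 → n = rpm/60 = 149.050000 rev/s
target J* = 0.2313; solve J* = V/(n·D) for n: n = V/(J*·D) = 23.64/(0.2313 × 2.756) = 37.084517 rev/s
rpm = 60·n = 2225.071016

rpm = 2225.07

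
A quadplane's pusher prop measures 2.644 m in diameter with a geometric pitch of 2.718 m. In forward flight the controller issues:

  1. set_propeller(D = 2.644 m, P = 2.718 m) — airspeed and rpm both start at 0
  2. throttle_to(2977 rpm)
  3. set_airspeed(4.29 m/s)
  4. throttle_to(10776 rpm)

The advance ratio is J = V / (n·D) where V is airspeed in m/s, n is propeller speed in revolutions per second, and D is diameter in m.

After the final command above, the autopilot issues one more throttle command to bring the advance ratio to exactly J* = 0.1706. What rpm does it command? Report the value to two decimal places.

set_propeller: D = 2.644 m, P = 2.718 m (p = P/D = 1.027988); state ← (V=0, rpm=0)
throttle_to(2977): rpm ← 2977
set_airspeed(4.29): V ← 4.29 m/s
throttle_to(10776): rpm ← 10776
final state: V = 4.29 m/s, rpm = 10776 → n = rpm/60 = 179.600000 rev/s
target J* = 0.1706; solve J* = V/(n·D) for n: n = V/(J*·D) = 4.29/(0.1706 × 2.644) = 9.510795 rev/s
rpm = 60·n = 570.647692

rpm = 570.65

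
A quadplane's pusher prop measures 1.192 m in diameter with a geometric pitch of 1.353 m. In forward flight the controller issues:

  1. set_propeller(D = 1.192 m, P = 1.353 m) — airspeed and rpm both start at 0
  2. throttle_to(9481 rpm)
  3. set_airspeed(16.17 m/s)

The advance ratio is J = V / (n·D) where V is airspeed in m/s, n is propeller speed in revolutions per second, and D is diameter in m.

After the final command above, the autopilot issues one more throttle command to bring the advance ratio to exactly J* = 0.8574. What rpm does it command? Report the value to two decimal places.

rpm = 949.30

set_propeller: D = 1.192 m, P = 1.353 m (p = P/D = 1.135067); state ← (V=0, rpm=0)
throttle_to(9481): rpm ← 9481
set_airspeed(16.17): V ← 16.17 m/s
final state: V = 16.17 m/s, rpm = 9481 → n = rpm/60 = 158.016667 rev/s
target J* = 0.8574; solve J* = V/(n·D) for n: n = V/(J*·D) = 16.17/(0.8574 × 1.192) = 15.821596 rev/s
rpm = 60·n = 949.295748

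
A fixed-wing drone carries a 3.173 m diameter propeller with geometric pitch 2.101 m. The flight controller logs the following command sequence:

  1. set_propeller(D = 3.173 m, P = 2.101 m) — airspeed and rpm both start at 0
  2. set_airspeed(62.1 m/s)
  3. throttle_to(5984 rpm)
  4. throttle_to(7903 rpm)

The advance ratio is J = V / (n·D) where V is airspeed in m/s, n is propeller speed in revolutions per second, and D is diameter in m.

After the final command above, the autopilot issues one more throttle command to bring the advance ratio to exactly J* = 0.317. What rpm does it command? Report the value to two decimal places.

set_propeller: D = 3.173 m, P = 2.101 m (p = P/D = 0.662149); state ← (V=0, rpm=0)
set_airspeed(62.1): V ← 62.1 m/s
throttle_to(5984): rpm ← 5984
throttle_to(7903): rpm ← 7903
final state: V = 62.1 m/s, rpm = 7903 → n = rpm/60 = 131.716667 rev/s
target J* = 0.317; solve J* = V/(n·D) for n: n = V/(J*·D) = 62.1/(0.317 × 3.173) = 61.739380 rev/s
rpm = 60·n = 3704.362817

rpm = 3704.36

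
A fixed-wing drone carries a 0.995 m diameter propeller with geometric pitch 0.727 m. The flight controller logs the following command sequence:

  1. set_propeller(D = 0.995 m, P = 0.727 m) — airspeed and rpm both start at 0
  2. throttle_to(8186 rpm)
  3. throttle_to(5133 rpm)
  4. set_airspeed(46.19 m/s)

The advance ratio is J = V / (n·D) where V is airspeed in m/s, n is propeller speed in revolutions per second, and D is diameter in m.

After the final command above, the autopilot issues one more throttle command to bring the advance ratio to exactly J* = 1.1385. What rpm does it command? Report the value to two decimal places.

rpm = 2446.49

set_propeller: D = 0.995 m, P = 0.727 m (p = P/D = 0.730653); state ← (V=0, rpm=0)
throttle_to(8186): rpm ← 8186
throttle_to(5133): rpm ← 5133
set_airspeed(46.19): V ← 46.19 m/s
final state: V = 46.19 m/s, rpm = 5133 → n = rpm/60 = 85.550000 rev/s
target J* = 1.1385; solve J* = V/(n·D) for n: n = V/(J*·D) = 46.19/(1.1385 × 0.995) = 40.774801 rev/s
rpm = 60·n = 2446.488040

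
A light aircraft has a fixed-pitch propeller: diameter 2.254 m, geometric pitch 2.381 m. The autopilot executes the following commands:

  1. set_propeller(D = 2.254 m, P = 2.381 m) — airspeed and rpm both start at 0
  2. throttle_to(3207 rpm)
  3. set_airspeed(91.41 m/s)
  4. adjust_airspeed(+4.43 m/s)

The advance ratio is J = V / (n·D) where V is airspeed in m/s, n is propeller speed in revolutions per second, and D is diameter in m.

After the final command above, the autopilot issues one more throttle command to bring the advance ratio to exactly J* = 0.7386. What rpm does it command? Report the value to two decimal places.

set_propeller: D = 2.254 m, P = 2.381 m (p = P/D = 1.056344); state ← (V=0, rpm=0)
throttle_to(3207): rpm ← 3207
set_airspeed(91.41): V ← 91.41 m/s
adjust_airspeed(+4.43): V ← 91.41 +4.43 = 95.84 m/s
final state: V = 95.84 m/s, rpm = 3207 → n = rpm/60 = 53.450000 rev/s
target J* = 0.7386; solve J* = V/(n·D) for n: n = V/(J*·D) = 95.84/(0.7386 × 2.254) = 57.568325 rev/s
rpm = 60·n = 3454.099473

rpm = 3454.10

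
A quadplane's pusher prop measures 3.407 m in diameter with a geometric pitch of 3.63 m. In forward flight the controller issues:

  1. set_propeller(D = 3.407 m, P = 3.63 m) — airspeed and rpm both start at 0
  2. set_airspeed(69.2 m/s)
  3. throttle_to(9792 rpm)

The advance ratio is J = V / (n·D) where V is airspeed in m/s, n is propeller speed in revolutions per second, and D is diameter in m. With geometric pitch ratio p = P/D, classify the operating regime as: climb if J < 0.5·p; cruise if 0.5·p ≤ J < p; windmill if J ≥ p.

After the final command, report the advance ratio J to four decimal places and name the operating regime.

J = 0.1245, regime = climb

set_propeller: D = 3.407 m, P = 3.63 m (p = P/D = 1.065453); state ← (V=0, rpm=0)
set_airspeed(69.2): V ← 69.2 m/s
throttle_to(9792): rpm ← 9792
final state: V = 69.2 m/s, rpm = 9792 → n = rpm/60 = 163.200000 rev/s
J = V / (n·D) = 69.2 / (163.200000 × 3.407) = 0.124455
regime bands: climb J<0.5327 | cruise [0.5327, 1.0655) | windmill J≥1.0655
J = 0.1245 → climb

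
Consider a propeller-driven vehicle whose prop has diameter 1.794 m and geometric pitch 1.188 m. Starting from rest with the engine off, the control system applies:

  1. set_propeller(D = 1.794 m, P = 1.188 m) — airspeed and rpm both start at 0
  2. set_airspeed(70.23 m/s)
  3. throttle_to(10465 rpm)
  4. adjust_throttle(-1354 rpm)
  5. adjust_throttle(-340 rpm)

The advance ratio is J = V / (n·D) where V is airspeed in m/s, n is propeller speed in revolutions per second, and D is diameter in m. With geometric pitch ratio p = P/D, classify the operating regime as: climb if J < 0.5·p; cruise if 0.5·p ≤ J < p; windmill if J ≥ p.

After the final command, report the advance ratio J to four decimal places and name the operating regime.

J = 0.2678, regime = climb

set_propeller: D = 1.794 m, P = 1.188 m (p = P/D = 0.662207); state ← (V=0, rpm=0)
set_airspeed(70.23): V ← 70.23 m/s
throttle_to(10465): rpm ← 10465
adjust_throttle(-1354): rpm ← 10465 -1354 = 9111
adjust_throttle(-340): rpm ← 9111 -340 = 8771
final state: V = 70.23 m/s, rpm = 8771 → n = rpm/60 = 146.183333 rev/s
J = V / (n·D) = 70.23 / (146.183333 × 1.794) = 0.267795
regime bands: climb J<0.3311 | cruise [0.3311, 0.6622) | windmill J≥0.6622
J = 0.2678 → climb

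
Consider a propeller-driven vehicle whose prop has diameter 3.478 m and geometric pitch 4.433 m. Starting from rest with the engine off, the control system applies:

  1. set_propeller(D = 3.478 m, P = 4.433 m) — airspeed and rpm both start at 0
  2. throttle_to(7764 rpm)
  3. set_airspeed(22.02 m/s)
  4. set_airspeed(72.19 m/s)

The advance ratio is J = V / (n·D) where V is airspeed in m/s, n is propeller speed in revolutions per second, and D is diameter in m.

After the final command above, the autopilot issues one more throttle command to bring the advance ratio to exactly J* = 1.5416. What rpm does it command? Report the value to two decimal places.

rpm = 807.84

set_propeller: D = 3.478 m, P = 4.433 m (p = P/D = 1.274583); state ← (V=0, rpm=0)
throttle_to(7764): rpm ← 7764
set_airspeed(22.02): V ← 22.02 m/s
set_airspeed(72.19): V ← 72.19 m/s
final state: V = 72.19 m/s, rpm = 7764 → n = rpm/60 = 129.400000 rev/s
target J* = 1.5416; solve J* = V/(n·D) for n: n = V/(J*·D) = 72.19/(1.5416 × 3.478) = 13.464051 rev/s
rpm = 60·n = 807.843087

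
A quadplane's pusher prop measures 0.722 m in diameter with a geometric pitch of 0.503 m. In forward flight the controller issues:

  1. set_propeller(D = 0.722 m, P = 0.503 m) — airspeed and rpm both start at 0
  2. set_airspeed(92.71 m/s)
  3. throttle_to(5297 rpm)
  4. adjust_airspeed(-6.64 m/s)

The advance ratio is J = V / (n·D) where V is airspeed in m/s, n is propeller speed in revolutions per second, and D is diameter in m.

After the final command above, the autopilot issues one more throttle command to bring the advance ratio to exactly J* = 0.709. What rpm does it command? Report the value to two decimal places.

set_propeller: D = 0.722 m, P = 0.503 m (p = P/D = 0.696676); state ← (V=0, rpm=0)
set_airspeed(92.71): V ← 92.71 m/s
throttle_to(5297): rpm ← 5297
adjust_airspeed(-6.64): V ← 92.71 -6.64 = 86.07 m/s
final state: V = 86.07 m/s, rpm = 5297 → n = rpm/60 = 88.283333 rev/s
target J* = 0.709; solve J* = V/(n·D) for n: n = V/(J*·D) = 86.07/(0.709 × 0.722) = 168.138965 rev/s
rpm = 60·n = 10088.337911

rpm = 10088.34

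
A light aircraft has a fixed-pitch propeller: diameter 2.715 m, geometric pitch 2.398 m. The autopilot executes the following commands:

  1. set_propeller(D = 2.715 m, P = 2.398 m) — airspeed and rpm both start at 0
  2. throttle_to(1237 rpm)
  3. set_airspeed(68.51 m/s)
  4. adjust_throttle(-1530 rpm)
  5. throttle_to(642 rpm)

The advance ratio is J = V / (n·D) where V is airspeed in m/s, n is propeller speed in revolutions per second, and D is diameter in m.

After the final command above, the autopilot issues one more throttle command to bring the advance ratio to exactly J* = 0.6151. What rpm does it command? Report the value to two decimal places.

rpm = 2461.44

set_propeller: D = 2.715 m, P = 2.398 m (p = P/D = 0.883241); state ← (V=0, rpm=0)
throttle_to(1237): rpm ← 1237
set_airspeed(68.51): V ← 68.51 m/s
adjust_throttle(-1530): rpm ← 1237 -1530 = -293
throttle_to(642): rpm ← 642
final state: V = 68.51 m/s, rpm = 642 → n = rpm/60 = 10.700000 rev/s
target J* = 0.6151; solve J* = V/(n·D) for n: n = V/(J*·D) = 68.51/(0.6151 × 2.715) = 41.024038 rev/s
rpm = 60·n = 2461.442284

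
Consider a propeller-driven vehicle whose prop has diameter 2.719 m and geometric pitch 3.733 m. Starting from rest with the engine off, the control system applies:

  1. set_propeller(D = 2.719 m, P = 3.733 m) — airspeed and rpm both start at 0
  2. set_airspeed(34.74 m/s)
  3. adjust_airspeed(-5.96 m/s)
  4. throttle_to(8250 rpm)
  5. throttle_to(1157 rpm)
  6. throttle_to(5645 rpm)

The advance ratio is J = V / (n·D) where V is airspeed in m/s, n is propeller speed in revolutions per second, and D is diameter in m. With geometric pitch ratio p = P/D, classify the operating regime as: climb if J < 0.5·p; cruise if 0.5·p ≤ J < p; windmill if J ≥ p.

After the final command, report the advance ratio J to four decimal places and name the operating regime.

J = 0.1125, regime = climb

set_propeller: D = 2.719 m, P = 3.733 m (p = P/D = 1.372931); state ← (V=0, rpm=0)
set_airspeed(34.74): V ← 34.74 m/s
adjust_airspeed(-5.96): V ← 34.74 -5.96 = 28.78 m/s
throttle_to(8250): rpm ← 8250
throttle_to(1157): rpm ← 1157
throttle_to(5645): rpm ← 5645
final state: V = 28.78 m/s, rpm = 5645 → n = rpm/60 = 94.083333 rev/s
J = V / (n·D) = 28.78 / (94.083333 × 2.719) = 0.112504
regime bands: climb J<0.6865 | cruise [0.6865, 1.3729) | windmill J≥1.3729
J = 0.1125 → climb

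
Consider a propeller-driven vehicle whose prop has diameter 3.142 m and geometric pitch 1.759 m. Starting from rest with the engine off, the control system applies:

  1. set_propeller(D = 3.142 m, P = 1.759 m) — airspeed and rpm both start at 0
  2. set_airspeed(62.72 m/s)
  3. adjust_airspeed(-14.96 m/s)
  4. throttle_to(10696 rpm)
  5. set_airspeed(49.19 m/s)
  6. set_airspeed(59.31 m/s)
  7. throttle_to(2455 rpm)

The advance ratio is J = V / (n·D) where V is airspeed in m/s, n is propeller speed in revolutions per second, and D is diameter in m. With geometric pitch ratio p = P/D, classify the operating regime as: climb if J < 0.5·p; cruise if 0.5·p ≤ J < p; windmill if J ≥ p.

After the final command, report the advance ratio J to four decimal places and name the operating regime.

J = 0.4613, regime = cruise

set_propeller: D = 3.142 m, P = 1.759 m (p = P/D = 0.559835); state ← (V=0, rpm=0)
set_airspeed(62.72): V ← 62.72 m/s
adjust_airspeed(-14.96): V ← 62.72 -14.96 = 47.76 m/s
throttle_to(10696): rpm ← 10696
set_airspeed(49.19): V ← 49.19 m/s
set_airspeed(59.31): V ← 59.31 m/s
throttle_to(2455): rpm ← 2455
final state: V = 59.31 m/s, rpm = 2455 → n = rpm/60 = 40.916667 rev/s
J = V / (n·D) = 59.31 / (40.916667 × 3.142) = 0.461340
regime bands: climb J<0.2799 | cruise [0.2799, 0.5598) | windmill J≥0.5598
J = 0.4613 → cruise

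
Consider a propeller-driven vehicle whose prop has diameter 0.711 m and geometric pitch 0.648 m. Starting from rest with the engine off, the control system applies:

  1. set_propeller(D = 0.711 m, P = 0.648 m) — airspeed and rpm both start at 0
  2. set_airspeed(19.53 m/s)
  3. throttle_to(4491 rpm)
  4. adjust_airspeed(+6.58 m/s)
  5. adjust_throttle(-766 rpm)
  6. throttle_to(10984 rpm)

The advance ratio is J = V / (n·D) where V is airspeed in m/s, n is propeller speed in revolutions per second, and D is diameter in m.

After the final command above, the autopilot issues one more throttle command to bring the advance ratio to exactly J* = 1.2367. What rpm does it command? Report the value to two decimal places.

rpm = 1781.66

set_propeller: D = 0.711 m, P = 0.648 m (p = P/D = 0.911392); state ← (V=0, rpm=0)
set_airspeed(19.53): V ← 19.53 m/s
throttle_to(4491): rpm ← 4491
adjust_airspeed(+6.58): V ← 19.53 +6.58 = 26.11 m/s
adjust_throttle(-766): rpm ← 4491 -766 = 3725
throttle_to(10984): rpm ← 10984
final state: V = 26.11 m/s, rpm = 10984 → n = rpm/60 = 183.066667 rev/s
target J* = 1.2367; solve J* = V/(n·D) for n: n = V/(J*·D) = 26.11/(1.2367 × 0.711) = 29.694288 rev/s
rpm = 60·n = 1781.657255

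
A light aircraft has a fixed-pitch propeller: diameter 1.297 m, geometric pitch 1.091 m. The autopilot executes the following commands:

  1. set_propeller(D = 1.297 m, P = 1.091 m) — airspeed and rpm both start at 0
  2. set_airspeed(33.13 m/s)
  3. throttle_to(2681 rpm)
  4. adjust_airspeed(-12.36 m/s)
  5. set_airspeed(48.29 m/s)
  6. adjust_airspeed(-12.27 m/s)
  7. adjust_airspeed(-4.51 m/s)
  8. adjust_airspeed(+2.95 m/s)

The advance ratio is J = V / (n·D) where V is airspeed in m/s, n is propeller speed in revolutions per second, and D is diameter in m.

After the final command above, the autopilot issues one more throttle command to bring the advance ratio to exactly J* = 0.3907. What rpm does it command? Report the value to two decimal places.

rpm = 4080.22

set_propeller: D = 1.297 m, P = 1.091 m (p = P/D = 0.841172); state ← (V=0, rpm=0)
set_airspeed(33.13): V ← 33.13 m/s
throttle_to(2681): rpm ← 2681
adjust_airspeed(-12.36): V ← 33.13 -12.36 = 20.77 m/s
set_airspeed(48.29): V ← 48.29 m/s
adjust_airspeed(-12.27): V ← 48.29 -12.27 = 36.02 m/s
adjust_airspeed(-4.51): V ← 36.02 -4.51 = 31.51 m/s
adjust_airspeed(+2.95): V ← 31.51 +2.95 = 34.46 m/s
final state: V = 34.46 m/s, rpm = 2681 → n = rpm/60 = 44.683333 rev/s
target J* = 0.3907; solve J* = V/(n·D) for n: n = V/(J*·D) = 34.46/(0.3907 × 1.297) = 68.003597 rev/s
rpm = 60·n = 4080.215828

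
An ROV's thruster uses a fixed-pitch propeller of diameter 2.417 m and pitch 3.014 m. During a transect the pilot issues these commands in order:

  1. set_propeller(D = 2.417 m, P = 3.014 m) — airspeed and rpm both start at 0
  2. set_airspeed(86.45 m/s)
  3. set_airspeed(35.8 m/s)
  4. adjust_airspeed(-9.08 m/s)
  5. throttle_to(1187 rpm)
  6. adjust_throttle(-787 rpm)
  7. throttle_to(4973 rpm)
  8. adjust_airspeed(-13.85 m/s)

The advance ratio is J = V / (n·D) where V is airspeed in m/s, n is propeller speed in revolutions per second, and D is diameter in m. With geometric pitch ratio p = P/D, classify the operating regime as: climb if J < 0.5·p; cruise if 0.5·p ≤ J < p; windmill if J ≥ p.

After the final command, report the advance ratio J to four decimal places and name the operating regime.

J = 0.0642, regime = climb

set_propeller: D = 2.417 m, P = 3.014 m (p = P/D = 1.247000); state ← (V=0, rpm=0)
set_airspeed(86.45): V ← 86.45 m/s
set_airspeed(35.8): V ← 35.8 m/s
adjust_airspeed(-9.08): V ← 35.8 -9.08 = 26.72 m/s
throttle_to(1187): rpm ← 1187
adjust_throttle(-787): rpm ← 1187 -787 = 400
throttle_to(4973): rpm ← 4973
adjust_airspeed(-13.85): V ← 26.72 -13.85 = 12.87 m/s
final state: V = 12.87 m/s, rpm = 4973 → n = rpm/60 = 82.883333 rev/s
J = V / (n·D) = 12.87 / (82.883333 × 2.417) = 0.064244
regime bands: climb J<0.6235 | cruise [0.6235, 1.2470) | windmill J≥1.2470
J = 0.0642 → climb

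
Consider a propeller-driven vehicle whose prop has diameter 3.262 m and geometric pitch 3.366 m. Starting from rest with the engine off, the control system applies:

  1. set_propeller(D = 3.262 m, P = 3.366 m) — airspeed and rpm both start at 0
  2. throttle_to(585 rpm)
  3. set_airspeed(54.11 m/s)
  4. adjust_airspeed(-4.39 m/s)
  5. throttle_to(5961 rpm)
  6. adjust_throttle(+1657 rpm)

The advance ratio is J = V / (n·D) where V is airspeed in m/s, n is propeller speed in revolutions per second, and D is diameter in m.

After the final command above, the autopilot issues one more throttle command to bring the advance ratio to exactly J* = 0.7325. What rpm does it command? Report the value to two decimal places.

rpm = 1248.51

set_propeller: D = 3.262 m, P = 3.366 m (p = P/D = 1.031882); state ← (V=0, rpm=0)
throttle_to(585): rpm ← 585
set_airspeed(54.11): V ← 54.11 m/s
adjust_airspeed(-4.39): V ← 54.11 -4.39 = 49.72 m/s
throttle_to(5961): rpm ← 5961
adjust_throttle(+1657): rpm ← 5961 +1657 = 7618
final state: V = 49.72 m/s, rpm = 7618 → n = rpm/60 = 126.966667 rev/s
target J* = 0.7325; solve J* = V/(n·D) for n: n = V/(J*·D) = 49.72/(0.7325 × 3.262) = 20.808441 rev/s
rpm = 60·n = 1248.506434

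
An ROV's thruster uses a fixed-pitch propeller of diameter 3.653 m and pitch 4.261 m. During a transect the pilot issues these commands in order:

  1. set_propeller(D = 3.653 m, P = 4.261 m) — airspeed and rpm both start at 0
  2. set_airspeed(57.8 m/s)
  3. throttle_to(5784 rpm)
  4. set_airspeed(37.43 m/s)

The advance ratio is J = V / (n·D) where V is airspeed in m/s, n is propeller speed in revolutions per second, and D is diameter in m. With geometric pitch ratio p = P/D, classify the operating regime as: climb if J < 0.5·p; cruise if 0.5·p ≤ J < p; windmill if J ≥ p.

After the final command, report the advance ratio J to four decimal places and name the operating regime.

set_propeller: D = 3.653 m, P = 4.261 m (p = P/D = 1.166439); state ← (V=0, rpm=0)
set_airspeed(57.8): V ← 57.8 m/s
throttle_to(5784): rpm ← 5784
set_airspeed(37.43): V ← 37.43 m/s
final state: V = 37.43 m/s, rpm = 5784 → n = rpm/60 = 96.400000 rev/s
J = V / (n·D) = 37.43 / (96.400000 × 3.653) = 0.106290
regime bands: climb J<0.5832 | cruise [0.5832, 1.1664) | windmill J≥1.1664
J = 0.1063 → climb

J = 0.1063, regime = climb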